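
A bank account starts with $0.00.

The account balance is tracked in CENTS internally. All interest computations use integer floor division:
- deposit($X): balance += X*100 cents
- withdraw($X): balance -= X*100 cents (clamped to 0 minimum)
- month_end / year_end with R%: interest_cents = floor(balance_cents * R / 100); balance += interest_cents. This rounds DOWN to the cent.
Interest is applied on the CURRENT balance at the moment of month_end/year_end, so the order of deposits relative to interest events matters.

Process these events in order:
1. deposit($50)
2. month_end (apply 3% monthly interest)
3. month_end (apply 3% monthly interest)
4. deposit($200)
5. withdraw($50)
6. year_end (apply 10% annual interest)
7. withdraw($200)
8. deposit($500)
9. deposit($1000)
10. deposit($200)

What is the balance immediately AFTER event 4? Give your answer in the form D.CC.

After 1 (deposit($50)): balance=$50.00 total_interest=$0.00
After 2 (month_end (apply 3% monthly interest)): balance=$51.50 total_interest=$1.50
After 3 (month_end (apply 3% monthly interest)): balance=$53.04 total_interest=$3.04
After 4 (deposit($200)): balance=$253.04 total_interest=$3.04

Answer: 253.04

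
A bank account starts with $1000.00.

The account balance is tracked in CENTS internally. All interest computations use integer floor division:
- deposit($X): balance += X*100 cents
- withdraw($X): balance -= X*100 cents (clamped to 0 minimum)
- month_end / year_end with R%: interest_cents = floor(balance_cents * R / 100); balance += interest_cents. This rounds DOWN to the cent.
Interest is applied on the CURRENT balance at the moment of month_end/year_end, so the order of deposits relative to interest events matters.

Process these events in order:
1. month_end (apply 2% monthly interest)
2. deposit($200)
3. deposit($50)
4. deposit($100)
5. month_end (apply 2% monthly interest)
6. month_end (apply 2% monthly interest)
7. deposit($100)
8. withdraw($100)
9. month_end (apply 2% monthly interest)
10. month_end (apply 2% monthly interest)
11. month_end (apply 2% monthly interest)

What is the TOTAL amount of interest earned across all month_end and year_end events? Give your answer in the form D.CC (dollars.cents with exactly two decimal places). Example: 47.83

Answer: 162.56

Derivation:
After 1 (month_end (apply 2% monthly interest)): balance=$1020.00 total_interest=$20.00
After 2 (deposit($200)): balance=$1220.00 total_interest=$20.00
After 3 (deposit($50)): balance=$1270.00 total_interest=$20.00
After 4 (deposit($100)): balance=$1370.00 total_interest=$20.00
After 5 (month_end (apply 2% monthly interest)): balance=$1397.40 total_interest=$47.40
After 6 (month_end (apply 2% monthly interest)): balance=$1425.34 total_interest=$75.34
After 7 (deposit($100)): balance=$1525.34 total_interest=$75.34
After 8 (withdraw($100)): balance=$1425.34 total_interest=$75.34
After 9 (month_end (apply 2% monthly interest)): balance=$1453.84 total_interest=$103.84
After 10 (month_end (apply 2% monthly interest)): balance=$1482.91 total_interest=$132.91
After 11 (month_end (apply 2% monthly interest)): balance=$1512.56 total_interest=$162.56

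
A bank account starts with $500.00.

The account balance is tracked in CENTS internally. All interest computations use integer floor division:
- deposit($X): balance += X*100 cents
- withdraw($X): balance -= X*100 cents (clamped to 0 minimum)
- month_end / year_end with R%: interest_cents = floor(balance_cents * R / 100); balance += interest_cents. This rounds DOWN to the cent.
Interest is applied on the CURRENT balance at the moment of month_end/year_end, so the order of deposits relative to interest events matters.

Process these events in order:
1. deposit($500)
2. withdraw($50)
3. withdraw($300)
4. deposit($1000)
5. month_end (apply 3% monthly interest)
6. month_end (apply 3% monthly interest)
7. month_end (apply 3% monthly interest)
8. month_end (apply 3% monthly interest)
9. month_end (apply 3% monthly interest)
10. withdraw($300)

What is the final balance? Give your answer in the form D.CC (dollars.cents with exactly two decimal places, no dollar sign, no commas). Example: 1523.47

After 1 (deposit($500)): balance=$1000.00 total_interest=$0.00
After 2 (withdraw($50)): balance=$950.00 total_interest=$0.00
After 3 (withdraw($300)): balance=$650.00 total_interest=$0.00
After 4 (deposit($1000)): balance=$1650.00 total_interest=$0.00
After 5 (month_end (apply 3% monthly interest)): balance=$1699.50 total_interest=$49.50
After 6 (month_end (apply 3% monthly interest)): balance=$1750.48 total_interest=$100.48
After 7 (month_end (apply 3% monthly interest)): balance=$1802.99 total_interest=$152.99
After 8 (month_end (apply 3% monthly interest)): balance=$1857.07 total_interest=$207.07
After 9 (month_end (apply 3% monthly interest)): balance=$1912.78 total_interest=$262.78
After 10 (withdraw($300)): balance=$1612.78 total_interest=$262.78

Answer: 1612.78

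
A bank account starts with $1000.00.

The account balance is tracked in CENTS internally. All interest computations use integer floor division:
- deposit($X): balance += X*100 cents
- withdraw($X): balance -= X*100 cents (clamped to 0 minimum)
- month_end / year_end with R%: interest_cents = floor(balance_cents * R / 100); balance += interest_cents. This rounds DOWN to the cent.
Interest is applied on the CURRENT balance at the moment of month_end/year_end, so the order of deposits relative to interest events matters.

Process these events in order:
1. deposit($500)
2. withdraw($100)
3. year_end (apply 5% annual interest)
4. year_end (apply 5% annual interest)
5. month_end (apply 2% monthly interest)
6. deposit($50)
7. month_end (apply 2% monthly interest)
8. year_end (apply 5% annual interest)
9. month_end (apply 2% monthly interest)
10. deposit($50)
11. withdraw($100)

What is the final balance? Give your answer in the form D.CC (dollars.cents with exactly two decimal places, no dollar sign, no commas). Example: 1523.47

Answer: 1724.48

Derivation:
After 1 (deposit($500)): balance=$1500.00 total_interest=$0.00
After 2 (withdraw($100)): balance=$1400.00 total_interest=$0.00
After 3 (year_end (apply 5% annual interest)): balance=$1470.00 total_interest=$70.00
After 4 (year_end (apply 5% annual interest)): balance=$1543.50 total_interest=$143.50
After 5 (month_end (apply 2% monthly interest)): balance=$1574.37 total_interest=$174.37
After 6 (deposit($50)): balance=$1624.37 total_interest=$174.37
After 7 (month_end (apply 2% monthly interest)): balance=$1656.85 total_interest=$206.85
After 8 (year_end (apply 5% annual interest)): balance=$1739.69 total_interest=$289.69
After 9 (month_end (apply 2% monthly interest)): balance=$1774.48 total_interest=$324.48
After 10 (deposit($50)): balance=$1824.48 total_interest=$324.48
After 11 (withdraw($100)): balance=$1724.48 total_interest=$324.48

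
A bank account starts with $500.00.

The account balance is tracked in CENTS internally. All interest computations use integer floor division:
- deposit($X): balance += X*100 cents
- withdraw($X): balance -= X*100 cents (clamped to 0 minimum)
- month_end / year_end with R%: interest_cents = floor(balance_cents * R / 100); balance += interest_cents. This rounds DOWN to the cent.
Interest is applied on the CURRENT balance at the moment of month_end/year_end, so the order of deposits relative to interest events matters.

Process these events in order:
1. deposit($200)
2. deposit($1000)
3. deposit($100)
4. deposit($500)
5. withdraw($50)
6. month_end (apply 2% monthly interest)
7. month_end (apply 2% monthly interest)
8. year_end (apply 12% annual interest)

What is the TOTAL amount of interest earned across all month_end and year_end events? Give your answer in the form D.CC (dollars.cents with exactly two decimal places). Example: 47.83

After 1 (deposit($200)): balance=$700.00 total_interest=$0.00
After 2 (deposit($1000)): balance=$1700.00 total_interest=$0.00
After 3 (deposit($100)): balance=$1800.00 total_interest=$0.00
After 4 (deposit($500)): balance=$2300.00 total_interest=$0.00
After 5 (withdraw($50)): balance=$2250.00 total_interest=$0.00
After 6 (month_end (apply 2% monthly interest)): balance=$2295.00 total_interest=$45.00
After 7 (month_end (apply 2% monthly interest)): balance=$2340.90 total_interest=$90.90
After 8 (year_end (apply 12% annual interest)): balance=$2621.80 total_interest=$371.80

Answer: 371.80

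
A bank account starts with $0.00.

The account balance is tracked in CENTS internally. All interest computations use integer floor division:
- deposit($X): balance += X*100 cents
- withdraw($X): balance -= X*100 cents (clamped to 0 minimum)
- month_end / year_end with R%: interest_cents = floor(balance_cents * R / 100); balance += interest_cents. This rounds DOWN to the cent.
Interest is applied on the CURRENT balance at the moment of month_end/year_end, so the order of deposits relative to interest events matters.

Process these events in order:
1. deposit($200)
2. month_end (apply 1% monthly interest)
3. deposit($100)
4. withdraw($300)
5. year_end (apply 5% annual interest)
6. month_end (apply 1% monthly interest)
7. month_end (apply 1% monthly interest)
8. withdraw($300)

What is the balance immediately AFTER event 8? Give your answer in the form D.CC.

Answer: 0.00

Derivation:
After 1 (deposit($200)): balance=$200.00 total_interest=$0.00
After 2 (month_end (apply 1% monthly interest)): balance=$202.00 total_interest=$2.00
After 3 (deposit($100)): balance=$302.00 total_interest=$2.00
After 4 (withdraw($300)): balance=$2.00 total_interest=$2.00
After 5 (year_end (apply 5% annual interest)): balance=$2.10 total_interest=$2.10
After 6 (month_end (apply 1% monthly interest)): balance=$2.12 total_interest=$2.12
After 7 (month_end (apply 1% monthly interest)): balance=$2.14 total_interest=$2.14
After 8 (withdraw($300)): balance=$0.00 total_interest=$2.14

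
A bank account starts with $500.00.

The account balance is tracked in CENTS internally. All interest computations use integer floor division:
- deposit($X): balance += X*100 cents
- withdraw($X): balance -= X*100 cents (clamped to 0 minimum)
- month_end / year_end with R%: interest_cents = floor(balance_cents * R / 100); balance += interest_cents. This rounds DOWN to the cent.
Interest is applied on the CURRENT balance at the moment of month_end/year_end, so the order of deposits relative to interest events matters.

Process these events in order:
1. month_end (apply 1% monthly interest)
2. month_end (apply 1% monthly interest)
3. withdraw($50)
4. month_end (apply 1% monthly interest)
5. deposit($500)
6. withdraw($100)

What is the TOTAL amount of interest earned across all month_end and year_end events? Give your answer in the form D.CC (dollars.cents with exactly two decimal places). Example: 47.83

Answer: 14.65

Derivation:
After 1 (month_end (apply 1% monthly interest)): balance=$505.00 total_interest=$5.00
After 2 (month_end (apply 1% monthly interest)): balance=$510.05 total_interest=$10.05
After 3 (withdraw($50)): balance=$460.05 total_interest=$10.05
After 4 (month_end (apply 1% monthly interest)): balance=$464.65 total_interest=$14.65
After 5 (deposit($500)): balance=$964.65 total_interest=$14.65
After 6 (withdraw($100)): balance=$864.65 total_interest=$14.65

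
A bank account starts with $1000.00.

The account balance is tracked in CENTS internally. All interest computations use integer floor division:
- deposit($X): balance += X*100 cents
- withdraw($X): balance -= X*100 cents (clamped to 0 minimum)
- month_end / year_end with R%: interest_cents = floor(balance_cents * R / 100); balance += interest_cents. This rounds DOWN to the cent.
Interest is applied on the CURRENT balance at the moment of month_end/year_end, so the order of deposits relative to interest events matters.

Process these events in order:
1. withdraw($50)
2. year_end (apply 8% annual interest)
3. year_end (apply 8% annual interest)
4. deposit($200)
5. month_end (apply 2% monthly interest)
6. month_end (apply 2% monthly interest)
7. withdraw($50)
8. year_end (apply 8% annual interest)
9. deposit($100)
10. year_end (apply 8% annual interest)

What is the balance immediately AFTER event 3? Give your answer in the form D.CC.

Answer: 1108.08

Derivation:
After 1 (withdraw($50)): balance=$950.00 total_interest=$0.00
After 2 (year_end (apply 8% annual interest)): balance=$1026.00 total_interest=$76.00
After 3 (year_end (apply 8% annual interest)): balance=$1108.08 total_interest=$158.08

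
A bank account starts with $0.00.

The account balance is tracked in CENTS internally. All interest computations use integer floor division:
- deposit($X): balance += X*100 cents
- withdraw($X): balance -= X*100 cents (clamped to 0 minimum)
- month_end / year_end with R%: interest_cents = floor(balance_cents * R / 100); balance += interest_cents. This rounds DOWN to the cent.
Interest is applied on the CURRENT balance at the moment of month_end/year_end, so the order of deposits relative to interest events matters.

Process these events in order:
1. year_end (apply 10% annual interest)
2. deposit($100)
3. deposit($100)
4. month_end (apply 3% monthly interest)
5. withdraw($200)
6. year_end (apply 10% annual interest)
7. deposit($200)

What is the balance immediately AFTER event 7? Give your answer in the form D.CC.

After 1 (year_end (apply 10% annual interest)): balance=$0.00 total_interest=$0.00
After 2 (deposit($100)): balance=$100.00 total_interest=$0.00
After 3 (deposit($100)): balance=$200.00 total_interest=$0.00
After 4 (month_end (apply 3% monthly interest)): balance=$206.00 total_interest=$6.00
After 5 (withdraw($200)): balance=$6.00 total_interest=$6.00
After 6 (year_end (apply 10% annual interest)): balance=$6.60 total_interest=$6.60
After 7 (deposit($200)): balance=$206.60 total_interest=$6.60

Answer: 206.60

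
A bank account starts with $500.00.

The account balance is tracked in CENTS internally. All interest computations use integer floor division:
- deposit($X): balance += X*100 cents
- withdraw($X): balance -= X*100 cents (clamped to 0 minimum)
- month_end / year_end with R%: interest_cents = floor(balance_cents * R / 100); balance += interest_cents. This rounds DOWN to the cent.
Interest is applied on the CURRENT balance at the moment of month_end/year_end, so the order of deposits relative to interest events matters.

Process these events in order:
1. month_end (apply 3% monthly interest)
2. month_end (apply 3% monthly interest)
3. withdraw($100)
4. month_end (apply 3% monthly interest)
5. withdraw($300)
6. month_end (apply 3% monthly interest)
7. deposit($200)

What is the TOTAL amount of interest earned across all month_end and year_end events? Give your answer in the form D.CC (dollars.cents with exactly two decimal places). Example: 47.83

After 1 (month_end (apply 3% monthly interest)): balance=$515.00 total_interest=$15.00
After 2 (month_end (apply 3% monthly interest)): balance=$530.45 total_interest=$30.45
After 3 (withdraw($100)): balance=$430.45 total_interest=$30.45
After 4 (month_end (apply 3% monthly interest)): balance=$443.36 total_interest=$43.36
After 5 (withdraw($300)): balance=$143.36 total_interest=$43.36
After 6 (month_end (apply 3% monthly interest)): balance=$147.66 total_interest=$47.66
After 7 (deposit($200)): balance=$347.66 total_interest=$47.66

Answer: 47.66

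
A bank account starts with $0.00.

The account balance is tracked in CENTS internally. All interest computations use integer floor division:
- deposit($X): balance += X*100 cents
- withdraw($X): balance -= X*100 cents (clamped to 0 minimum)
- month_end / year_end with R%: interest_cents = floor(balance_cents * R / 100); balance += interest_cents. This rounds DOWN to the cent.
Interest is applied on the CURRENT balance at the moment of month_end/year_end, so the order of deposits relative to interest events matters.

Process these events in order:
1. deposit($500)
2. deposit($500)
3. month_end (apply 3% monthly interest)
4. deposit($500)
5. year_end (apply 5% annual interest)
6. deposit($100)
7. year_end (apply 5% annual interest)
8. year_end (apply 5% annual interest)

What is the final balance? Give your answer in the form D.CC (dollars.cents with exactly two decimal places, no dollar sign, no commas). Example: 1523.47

After 1 (deposit($500)): balance=$500.00 total_interest=$0.00
After 2 (deposit($500)): balance=$1000.00 total_interest=$0.00
After 3 (month_end (apply 3% monthly interest)): balance=$1030.00 total_interest=$30.00
After 4 (deposit($500)): balance=$1530.00 total_interest=$30.00
After 5 (year_end (apply 5% annual interest)): balance=$1606.50 total_interest=$106.50
After 6 (deposit($100)): balance=$1706.50 total_interest=$106.50
After 7 (year_end (apply 5% annual interest)): balance=$1791.82 total_interest=$191.82
After 8 (year_end (apply 5% annual interest)): balance=$1881.41 total_interest=$281.41

Answer: 1881.41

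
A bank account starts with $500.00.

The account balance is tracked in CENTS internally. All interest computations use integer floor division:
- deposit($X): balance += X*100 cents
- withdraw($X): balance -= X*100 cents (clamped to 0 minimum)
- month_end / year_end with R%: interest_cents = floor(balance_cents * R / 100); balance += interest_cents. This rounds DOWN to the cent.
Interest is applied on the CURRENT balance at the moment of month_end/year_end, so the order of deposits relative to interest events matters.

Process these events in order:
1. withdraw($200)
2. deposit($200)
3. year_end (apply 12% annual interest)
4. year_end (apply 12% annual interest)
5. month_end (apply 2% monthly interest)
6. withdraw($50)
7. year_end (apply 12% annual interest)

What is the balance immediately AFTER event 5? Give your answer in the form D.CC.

After 1 (withdraw($200)): balance=$300.00 total_interest=$0.00
After 2 (deposit($200)): balance=$500.00 total_interest=$0.00
After 3 (year_end (apply 12% annual interest)): balance=$560.00 total_interest=$60.00
After 4 (year_end (apply 12% annual interest)): balance=$627.20 total_interest=$127.20
After 5 (month_end (apply 2% monthly interest)): balance=$639.74 total_interest=$139.74

Answer: 639.74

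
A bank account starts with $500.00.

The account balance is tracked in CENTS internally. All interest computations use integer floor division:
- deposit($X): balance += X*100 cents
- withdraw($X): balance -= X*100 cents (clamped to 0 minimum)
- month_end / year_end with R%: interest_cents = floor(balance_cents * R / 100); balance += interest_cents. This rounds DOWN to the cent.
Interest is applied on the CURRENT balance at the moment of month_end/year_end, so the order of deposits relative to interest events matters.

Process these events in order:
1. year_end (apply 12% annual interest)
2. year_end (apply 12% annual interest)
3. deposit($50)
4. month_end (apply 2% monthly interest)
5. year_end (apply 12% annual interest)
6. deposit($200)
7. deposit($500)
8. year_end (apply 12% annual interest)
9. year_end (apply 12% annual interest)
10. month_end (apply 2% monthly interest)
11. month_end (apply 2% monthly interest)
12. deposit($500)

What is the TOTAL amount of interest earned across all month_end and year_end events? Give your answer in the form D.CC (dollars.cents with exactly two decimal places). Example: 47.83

Answer: 673.17

Derivation:
After 1 (year_end (apply 12% annual interest)): balance=$560.00 total_interest=$60.00
After 2 (year_end (apply 12% annual interest)): balance=$627.20 total_interest=$127.20
After 3 (deposit($50)): balance=$677.20 total_interest=$127.20
After 4 (month_end (apply 2% monthly interest)): balance=$690.74 total_interest=$140.74
After 5 (year_end (apply 12% annual interest)): balance=$773.62 total_interest=$223.62
After 6 (deposit($200)): balance=$973.62 total_interest=$223.62
After 7 (deposit($500)): balance=$1473.62 total_interest=$223.62
After 8 (year_end (apply 12% annual interest)): balance=$1650.45 total_interest=$400.45
After 9 (year_end (apply 12% annual interest)): balance=$1848.50 total_interest=$598.50
After 10 (month_end (apply 2% monthly interest)): balance=$1885.47 total_interest=$635.47
After 11 (month_end (apply 2% monthly interest)): balance=$1923.17 total_interest=$673.17
After 12 (deposit($500)): balance=$2423.17 total_interest=$673.17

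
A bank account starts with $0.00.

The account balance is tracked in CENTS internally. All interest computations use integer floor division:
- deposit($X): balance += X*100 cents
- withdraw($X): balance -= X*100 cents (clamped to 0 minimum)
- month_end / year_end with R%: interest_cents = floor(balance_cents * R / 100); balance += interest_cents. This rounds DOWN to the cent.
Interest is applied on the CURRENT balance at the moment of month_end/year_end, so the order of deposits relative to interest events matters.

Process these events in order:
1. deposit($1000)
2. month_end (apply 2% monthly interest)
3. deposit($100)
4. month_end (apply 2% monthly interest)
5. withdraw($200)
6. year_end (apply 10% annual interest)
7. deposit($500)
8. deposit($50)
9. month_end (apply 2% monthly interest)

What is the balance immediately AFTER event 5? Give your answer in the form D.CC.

Answer: 942.40

Derivation:
After 1 (deposit($1000)): balance=$1000.00 total_interest=$0.00
After 2 (month_end (apply 2% monthly interest)): balance=$1020.00 total_interest=$20.00
After 3 (deposit($100)): balance=$1120.00 total_interest=$20.00
After 4 (month_end (apply 2% monthly interest)): balance=$1142.40 total_interest=$42.40
After 5 (withdraw($200)): balance=$942.40 total_interest=$42.40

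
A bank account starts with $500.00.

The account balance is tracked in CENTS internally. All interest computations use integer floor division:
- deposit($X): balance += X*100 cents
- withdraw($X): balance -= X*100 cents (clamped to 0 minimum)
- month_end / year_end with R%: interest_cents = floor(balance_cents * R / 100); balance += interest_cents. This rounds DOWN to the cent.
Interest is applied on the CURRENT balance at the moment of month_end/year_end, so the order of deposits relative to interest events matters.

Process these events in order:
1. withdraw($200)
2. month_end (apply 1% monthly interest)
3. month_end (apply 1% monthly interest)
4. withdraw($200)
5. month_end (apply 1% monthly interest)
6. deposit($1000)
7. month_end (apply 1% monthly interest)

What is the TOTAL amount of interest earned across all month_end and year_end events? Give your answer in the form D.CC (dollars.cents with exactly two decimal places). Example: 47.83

Answer: 18.16

Derivation:
After 1 (withdraw($200)): balance=$300.00 total_interest=$0.00
After 2 (month_end (apply 1% monthly interest)): balance=$303.00 total_interest=$3.00
After 3 (month_end (apply 1% monthly interest)): balance=$306.03 total_interest=$6.03
After 4 (withdraw($200)): balance=$106.03 total_interest=$6.03
After 5 (month_end (apply 1% monthly interest)): balance=$107.09 total_interest=$7.09
After 6 (deposit($1000)): balance=$1107.09 total_interest=$7.09
After 7 (month_end (apply 1% monthly interest)): balance=$1118.16 total_interest=$18.16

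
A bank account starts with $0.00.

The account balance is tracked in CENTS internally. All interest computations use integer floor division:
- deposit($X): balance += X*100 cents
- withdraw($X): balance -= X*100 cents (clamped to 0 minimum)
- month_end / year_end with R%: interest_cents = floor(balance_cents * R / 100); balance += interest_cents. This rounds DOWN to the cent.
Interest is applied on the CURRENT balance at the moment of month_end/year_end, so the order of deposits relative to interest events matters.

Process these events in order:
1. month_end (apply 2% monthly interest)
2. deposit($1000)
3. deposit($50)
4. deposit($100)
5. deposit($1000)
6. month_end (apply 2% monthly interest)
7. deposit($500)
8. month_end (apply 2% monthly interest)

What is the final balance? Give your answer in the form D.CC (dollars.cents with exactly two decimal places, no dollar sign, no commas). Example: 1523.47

After 1 (month_end (apply 2% monthly interest)): balance=$0.00 total_interest=$0.00
After 2 (deposit($1000)): balance=$1000.00 total_interest=$0.00
After 3 (deposit($50)): balance=$1050.00 total_interest=$0.00
After 4 (deposit($100)): balance=$1150.00 total_interest=$0.00
After 5 (deposit($1000)): balance=$2150.00 total_interest=$0.00
After 6 (month_end (apply 2% monthly interest)): balance=$2193.00 total_interest=$43.00
After 7 (deposit($500)): balance=$2693.00 total_interest=$43.00
After 8 (month_end (apply 2% monthly interest)): balance=$2746.86 total_interest=$96.86

Answer: 2746.86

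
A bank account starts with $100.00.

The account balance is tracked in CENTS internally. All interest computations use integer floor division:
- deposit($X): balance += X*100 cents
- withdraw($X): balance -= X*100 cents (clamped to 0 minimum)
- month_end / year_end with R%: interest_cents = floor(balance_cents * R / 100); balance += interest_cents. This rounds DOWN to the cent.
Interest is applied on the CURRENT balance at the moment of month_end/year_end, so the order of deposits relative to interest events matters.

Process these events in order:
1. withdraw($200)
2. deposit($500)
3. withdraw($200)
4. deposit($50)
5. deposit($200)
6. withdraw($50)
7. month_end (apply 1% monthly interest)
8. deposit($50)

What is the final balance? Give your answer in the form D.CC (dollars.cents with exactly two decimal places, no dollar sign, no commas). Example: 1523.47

Answer: 555.00

Derivation:
After 1 (withdraw($200)): balance=$0.00 total_interest=$0.00
After 2 (deposit($500)): balance=$500.00 total_interest=$0.00
After 3 (withdraw($200)): balance=$300.00 total_interest=$0.00
After 4 (deposit($50)): balance=$350.00 total_interest=$0.00
After 5 (deposit($200)): balance=$550.00 total_interest=$0.00
After 6 (withdraw($50)): balance=$500.00 total_interest=$0.00
After 7 (month_end (apply 1% monthly interest)): balance=$505.00 total_interest=$5.00
After 8 (deposit($50)): balance=$555.00 total_interest=$5.00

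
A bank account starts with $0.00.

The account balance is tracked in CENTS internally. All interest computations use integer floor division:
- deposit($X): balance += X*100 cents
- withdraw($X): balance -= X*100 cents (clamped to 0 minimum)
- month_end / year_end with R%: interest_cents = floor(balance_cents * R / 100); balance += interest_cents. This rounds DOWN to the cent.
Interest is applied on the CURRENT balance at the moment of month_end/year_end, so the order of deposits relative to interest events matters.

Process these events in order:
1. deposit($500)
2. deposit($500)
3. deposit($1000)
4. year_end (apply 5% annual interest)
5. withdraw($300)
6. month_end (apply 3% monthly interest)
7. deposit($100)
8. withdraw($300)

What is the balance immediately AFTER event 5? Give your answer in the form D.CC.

Answer: 1800.00

Derivation:
After 1 (deposit($500)): balance=$500.00 total_interest=$0.00
After 2 (deposit($500)): balance=$1000.00 total_interest=$0.00
After 3 (deposit($1000)): balance=$2000.00 total_interest=$0.00
After 4 (year_end (apply 5% annual interest)): balance=$2100.00 total_interest=$100.00
After 5 (withdraw($300)): balance=$1800.00 total_interest=$100.00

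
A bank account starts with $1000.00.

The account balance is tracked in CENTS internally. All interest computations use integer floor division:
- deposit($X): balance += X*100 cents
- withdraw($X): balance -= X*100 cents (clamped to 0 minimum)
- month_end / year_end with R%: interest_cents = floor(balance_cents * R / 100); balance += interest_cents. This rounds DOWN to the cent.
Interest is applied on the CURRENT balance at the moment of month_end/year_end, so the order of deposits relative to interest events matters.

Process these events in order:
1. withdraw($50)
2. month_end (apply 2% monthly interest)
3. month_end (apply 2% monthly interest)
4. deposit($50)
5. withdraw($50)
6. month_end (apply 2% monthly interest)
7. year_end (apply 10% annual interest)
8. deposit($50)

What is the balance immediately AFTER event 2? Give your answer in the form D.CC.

Answer: 969.00

Derivation:
After 1 (withdraw($50)): balance=$950.00 total_interest=$0.00
After 2 (month_end (apply 2% monthly interest)): balance=$969.00 total_interest=$19.00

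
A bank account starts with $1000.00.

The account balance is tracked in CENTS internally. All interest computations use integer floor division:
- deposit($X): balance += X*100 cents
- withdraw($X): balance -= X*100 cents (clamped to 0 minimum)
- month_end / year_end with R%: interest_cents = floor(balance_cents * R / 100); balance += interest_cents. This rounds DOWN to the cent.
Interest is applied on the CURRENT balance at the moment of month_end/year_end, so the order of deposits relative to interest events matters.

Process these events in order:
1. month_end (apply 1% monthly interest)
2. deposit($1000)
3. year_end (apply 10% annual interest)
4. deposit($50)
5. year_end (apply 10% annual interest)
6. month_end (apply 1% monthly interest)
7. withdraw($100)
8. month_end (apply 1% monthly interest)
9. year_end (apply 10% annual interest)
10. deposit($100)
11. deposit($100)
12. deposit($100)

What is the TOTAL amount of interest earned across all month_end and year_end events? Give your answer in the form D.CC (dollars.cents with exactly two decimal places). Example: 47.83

Answer: 729.68

Derivation:
After 1 (month_end (apply 1% monthly interest)): balance=$1010.00 total_interest=$10.00
After 2 (deposit($1000)): balance=$2010.00 total_interest=$10.00
After 3 (year_end (apply 10% annual interest)): balance=$2211.00 total_interest=$211.00
After 4 (deposit($50)): balance=$2261.00 total_interest=$211.00
After 5 (year_end (apply 10% annual interest)): balance=$2487.10 total_interest=$437.10
After 6 (month_end (apply 1% monthly interest)): balance=$2511.97 total_interest=$461.97
After 7 (withdraw($100)): balance=$2411.97 total_interest=$461.97
After 8 (month_end (apply 1% monthly interest)): balance=$2436.08 total_interest=$486.08
After 9 (year_end (apply 10% annual interest)): balance=$2679.68 total_interest=$729.68
After 10 (deposit($100)): balance=$2779.68 total_interest=$729.68
After 11 (deposit($100)): balance=$2879.68 total_interest=$729.68
After 12 (deposit($100)): balance=$2979.68 total_interest=$729.68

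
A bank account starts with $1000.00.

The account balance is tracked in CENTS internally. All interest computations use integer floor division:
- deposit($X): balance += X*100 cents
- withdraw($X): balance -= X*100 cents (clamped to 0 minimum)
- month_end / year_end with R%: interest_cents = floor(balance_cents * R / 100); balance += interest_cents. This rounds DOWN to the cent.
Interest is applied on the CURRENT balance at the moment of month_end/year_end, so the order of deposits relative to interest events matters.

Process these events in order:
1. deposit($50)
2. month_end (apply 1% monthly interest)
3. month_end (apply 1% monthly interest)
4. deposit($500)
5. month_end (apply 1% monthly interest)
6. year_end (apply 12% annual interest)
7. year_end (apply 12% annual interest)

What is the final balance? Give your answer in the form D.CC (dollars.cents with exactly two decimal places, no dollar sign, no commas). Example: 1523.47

After 1 (deposit($50)): balance=$1050.00 total_interest=$0.00
After 2 (month_end (apply 1% monthly interest)): balance=$1060.50 total_interest=$10.50
After 3 (month_end (apply 1% monthly interest)): balance=$1071.10 total_interest=$21.10
After 4 (deposit($500)): balance=$1571.10 total_interest=$21.10
After 5 (month_end (apply 1% monthly interest)): balance=$1586.81 total_interest=$36.81
After 6 (year_end (apply 12% annual interest)): balance=$1777.22 total_interest=$227.22
After 7 (year_end (apply 12% annual interest)): balance=$1990.48 total_interest=$440.48

Answer: 1990.48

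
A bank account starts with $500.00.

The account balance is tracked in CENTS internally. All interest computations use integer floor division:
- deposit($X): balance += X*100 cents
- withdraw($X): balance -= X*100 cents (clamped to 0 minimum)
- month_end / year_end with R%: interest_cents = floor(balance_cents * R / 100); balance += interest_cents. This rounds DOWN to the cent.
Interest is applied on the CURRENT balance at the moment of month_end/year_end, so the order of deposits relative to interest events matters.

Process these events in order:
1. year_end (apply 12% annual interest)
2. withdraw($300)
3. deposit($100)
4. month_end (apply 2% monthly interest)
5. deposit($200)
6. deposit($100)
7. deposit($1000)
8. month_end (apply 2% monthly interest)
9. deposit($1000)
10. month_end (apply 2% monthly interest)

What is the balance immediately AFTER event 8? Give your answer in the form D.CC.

Answer: 1700.54

Derivation:
After 1 (year_end (apply 12% annual interest)): balance=$560.00 total_interest=$60.00
After 2 (withdraw($300)): balance=$260.00 total_interest=$60.00
After 3 (deposit($100)): balance=$360.00 total_interest=$60.00
After 4 (month_end (apply 2% monthly interest)): balance=$367.20 total_interest=$67.20
After 5 (deposit($200)): balance=$567.20 total_interest=$67.20
After 6 (deposit($100)): balance=$667.20 total_interest=$67.20
After 7 (deposit($1000)): balance=$1667.20 total_interest=$67.20
After 8 (month_end (apply 2% monthly interest)): balance=$1700.54 total_interest=$100.54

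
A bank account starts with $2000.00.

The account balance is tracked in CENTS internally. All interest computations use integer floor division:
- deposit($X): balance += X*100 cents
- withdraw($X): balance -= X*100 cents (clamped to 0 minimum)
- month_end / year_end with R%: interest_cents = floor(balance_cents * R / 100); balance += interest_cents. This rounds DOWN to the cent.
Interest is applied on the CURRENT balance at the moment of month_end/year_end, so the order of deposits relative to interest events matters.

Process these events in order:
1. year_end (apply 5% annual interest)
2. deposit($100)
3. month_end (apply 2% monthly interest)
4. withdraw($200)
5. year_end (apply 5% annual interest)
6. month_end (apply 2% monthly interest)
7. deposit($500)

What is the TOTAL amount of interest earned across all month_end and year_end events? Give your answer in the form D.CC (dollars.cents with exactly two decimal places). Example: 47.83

After 1 (year_end (apply 5% annual interest)): balance=$2100.00 total_interest=$100.00
After 2 (deposit($100)): balance=$2200.00 total_interest=$100.00
After 3 (month_end (apply 2% monthly interest)): balance=$2244.00 total_interest=$144.00
After 4 (withdraw($200)): balance=$2044.00 total_interest=$144.00
After 5 (year_end (apply 5% annual interest)): balance=$2146.20 total_interest=$246.20
After 6 (month_end (apply 2% monthly interest)): balance=$2189.12 total_interest=$289.12
After 7 (deposit($500)): balance=$2689.12 total_interest=$289.12

Answer: 289.12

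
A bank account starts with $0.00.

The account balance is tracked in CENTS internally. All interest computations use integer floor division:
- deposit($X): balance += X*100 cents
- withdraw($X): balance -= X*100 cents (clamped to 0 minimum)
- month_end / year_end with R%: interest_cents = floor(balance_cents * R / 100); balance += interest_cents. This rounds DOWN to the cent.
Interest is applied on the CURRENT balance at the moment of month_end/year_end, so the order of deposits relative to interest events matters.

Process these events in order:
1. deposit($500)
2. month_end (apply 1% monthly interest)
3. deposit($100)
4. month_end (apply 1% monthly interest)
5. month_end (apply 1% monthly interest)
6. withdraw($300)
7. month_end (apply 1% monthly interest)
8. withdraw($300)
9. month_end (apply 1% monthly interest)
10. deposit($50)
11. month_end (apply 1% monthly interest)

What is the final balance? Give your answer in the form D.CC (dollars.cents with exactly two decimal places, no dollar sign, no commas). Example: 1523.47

Answer: 71.23

Derivation:
After 1 (deposit($500)): balance=$500.00 total_interest=$0.00
After 2 (month_end (apply 1% monthly interest)): balance=$505.00 total_interest=$5.00
After 3 (deposit($100)): balance=$605.00 total_interest=$5.00
After 4 (month_end (apply 1% monthly interest)): balance=$611.05 total_interest=$11.05
After 5 (month_end (apply 1% monthly interest)): balance=$617.16 total_interest=$17.16
After 6 (withdraw($300)): balance=$317.16 total_interest=$17.16
After 7 (month_end (apply 1% monthly interest)): balance=$320.33 total_interest=$20.33
After 8 (withdraw($300)): balance=$20.33 total_interest=$20.33
After 9 (month_end (apply 1% monthly interest)): balance=$20.53 total_interest=$20.53
After 10 (deposit($50)): balance=$70.53 total_interest=$20.53
After 11 (month_end (apply 1% monthly interest)): balance=$71.23 total_interest=$21.23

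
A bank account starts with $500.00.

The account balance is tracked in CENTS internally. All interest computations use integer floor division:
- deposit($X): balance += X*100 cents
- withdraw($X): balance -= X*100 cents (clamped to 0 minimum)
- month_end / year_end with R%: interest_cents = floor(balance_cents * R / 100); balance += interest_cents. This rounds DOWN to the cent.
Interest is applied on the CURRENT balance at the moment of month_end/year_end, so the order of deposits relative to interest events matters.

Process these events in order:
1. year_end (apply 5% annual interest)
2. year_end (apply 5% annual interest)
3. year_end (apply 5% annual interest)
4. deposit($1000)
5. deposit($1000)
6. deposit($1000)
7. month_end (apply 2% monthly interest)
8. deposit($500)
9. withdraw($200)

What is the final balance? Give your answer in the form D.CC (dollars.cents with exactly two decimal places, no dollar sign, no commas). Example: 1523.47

After 1 (year_end (apply 5% annual interest)): balance=$525.00 total_interest=$25.00
After 2 (year_end (apply 5% annual interest)): balance=$551.25 total_interest=$51.25
After 3 (year_end (apply 5% annual interest)): balance=$578.81 total_interest=$78.81
After 4 (deposit($1000)): balance=$1578.81 total_interest=$78.81
After 5 (deposit($1000)): balance=$2578.81 total_interest=$78.81
After 6 (deposit($1000)): balance=$3578.81 total_interest=$78.81
After 7 (month_end (apply 2% monthly interest)): balance=$3650.38 total_interest=$150.38
After 8 (deposit($500)): balance=$4150.38 total_interest=$150.38
After 9 (withdraw($200)): balance=$3950.38 total_interest=$150.38

Answer: 3950.38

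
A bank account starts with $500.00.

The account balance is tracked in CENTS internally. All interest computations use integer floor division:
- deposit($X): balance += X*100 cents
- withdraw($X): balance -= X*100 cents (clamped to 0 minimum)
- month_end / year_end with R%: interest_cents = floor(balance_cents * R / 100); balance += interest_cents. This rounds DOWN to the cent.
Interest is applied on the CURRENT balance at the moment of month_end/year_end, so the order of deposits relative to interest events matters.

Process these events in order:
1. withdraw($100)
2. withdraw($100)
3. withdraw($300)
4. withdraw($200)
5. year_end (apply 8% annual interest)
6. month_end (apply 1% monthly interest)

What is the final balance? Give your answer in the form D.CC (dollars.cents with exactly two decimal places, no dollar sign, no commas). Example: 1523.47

Answer: 0.00

Derivation:
After 1 (withdraw($100)): balance=$400.00 total_interest=$0.00
After 2 (withdraw($100)): balance=$300.00 total_interest=$0.00
After 3 (withdraw($300)): balance=$0.00 total_interest=$0.00
After 4 (withdraw($200)): balance=$0.00 total_interest=$0.00
After 5 (year_end (apply 8% annual interest)): balance=$0.00 total_interest=$0.00
After 6 (month_end (apply 1% monthly interest)): balance=$0.00 total_interest=$0.00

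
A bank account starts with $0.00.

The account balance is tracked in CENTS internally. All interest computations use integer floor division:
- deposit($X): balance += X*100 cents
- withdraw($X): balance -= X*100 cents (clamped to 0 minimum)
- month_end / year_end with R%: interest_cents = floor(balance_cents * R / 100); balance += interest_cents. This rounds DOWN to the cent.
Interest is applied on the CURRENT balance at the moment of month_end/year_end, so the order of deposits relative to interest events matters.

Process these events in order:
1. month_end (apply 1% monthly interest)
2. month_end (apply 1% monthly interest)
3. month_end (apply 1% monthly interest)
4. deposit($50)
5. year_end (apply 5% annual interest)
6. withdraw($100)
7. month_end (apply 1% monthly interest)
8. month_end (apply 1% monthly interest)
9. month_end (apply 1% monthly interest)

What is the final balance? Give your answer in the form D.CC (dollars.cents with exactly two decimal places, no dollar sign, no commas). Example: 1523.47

After 1 (month_end (apply 1% monthly interest)): balance=$0.00 total_interest=$0.00
After 2 (month_end (apply 1% monthly interest)): balance=$0.00 total_interest=$0.00
After 3 (month_end (apply 1% monthly interest)): balance=$0.00 total_interest=$0.00
After 4 (deposit($50)): balance=$50.00 total_interest=$0.00
After 5 (year_end (apply 5% annual interest)): balance=$52.50 total_interest=$2.50
After 6 (withdraw($100)): balance=$0.00 total_interest=$2.50
After 7 (month_end (apply 1% monthly interest)): balance=$0.00 total_interest=$2.50
After 8 (month_end (apply 1% monthly interest)): balance=$0.00 total_interest=$2.50
After 9 (month_end (apply 1% monthly interest)): balance=$0.00 total_interest=$2.50

Answer: 0.00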